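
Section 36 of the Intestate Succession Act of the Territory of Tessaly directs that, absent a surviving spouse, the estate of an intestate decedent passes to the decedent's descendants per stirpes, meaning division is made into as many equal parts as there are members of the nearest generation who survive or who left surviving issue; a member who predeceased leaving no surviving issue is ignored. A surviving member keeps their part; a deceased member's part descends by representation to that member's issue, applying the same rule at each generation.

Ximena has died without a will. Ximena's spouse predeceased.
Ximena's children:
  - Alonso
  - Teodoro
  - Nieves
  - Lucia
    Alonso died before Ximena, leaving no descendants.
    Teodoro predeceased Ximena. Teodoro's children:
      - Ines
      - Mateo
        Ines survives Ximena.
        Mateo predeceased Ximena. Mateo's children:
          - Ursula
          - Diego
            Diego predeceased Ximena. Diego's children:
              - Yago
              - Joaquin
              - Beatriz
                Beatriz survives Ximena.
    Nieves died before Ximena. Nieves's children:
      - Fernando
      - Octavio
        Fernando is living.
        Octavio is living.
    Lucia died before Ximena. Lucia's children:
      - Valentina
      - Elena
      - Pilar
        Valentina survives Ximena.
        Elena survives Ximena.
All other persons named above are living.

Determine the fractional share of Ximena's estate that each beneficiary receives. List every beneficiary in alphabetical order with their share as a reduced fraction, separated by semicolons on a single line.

There is no surviving spouse, so the entire estate passes to Ximena's descendants per stirpes.
Alonso left no surviving issue, so that branch lapses and is disregarded.
The estate is divided into 3 equal shares of 1/3 among Teodoro, Nieves, Lucia.
Teodoro predeceased; the 1/3 allotted to Teodoro's branch passes to Teodoro's issue by representation.
The 1/3 is divided into 2 equal shares of 1/6 among Ines, Mateo.
Ines is living and takes 1/6.
Mateo predeceased; the 1/6 allotted to Mateo's branch passes to Mateo's issue by representation.
The 1/6 is divided into 2 equal shares of 1/12 among Ursula, Diego.
Ursula is living and takes 1/12.
Diego predeceased; the 1/12 allotted to Diego's branch passes to Diego's issue by representation.
The 1/12 is divided into 3 equal shares of 1/36 among Yago, Joaquin, Beatriz.
Yago is living and takes 1/36.
Joaquin is living and takes 1/36.
Beatriz is living and takes 1/36.
Nieves predeceased; the 1/3 allotted to Nieves's branch passes to Nieves's issue by representation.
The 1/3 is divided into 2 equal shares of 1/6 among Fernando, Octavio.
Fernando is living and takes 1/6.
Octavio is living and takes 1/6.
Lucia predeceased; the 1/3 allotted to Lucia's branch passes to Lucia's issue by representation.
The 1/3 is divided into 3 equal shares of 1/9 among Valentina, Elena, Pilar.
Valentina is living and takes 1/9.
Elena is living and takes 1/9.
Pilar is living and takes 1/9.

Beatriz 1/36; Elena 1/9; Fernando 1/6; Ines 1/6; Joaquin 1/36; Octavio 1/6; Pilar 1/9; Ursula 1/12; Valentina 1/9; Yago 1/36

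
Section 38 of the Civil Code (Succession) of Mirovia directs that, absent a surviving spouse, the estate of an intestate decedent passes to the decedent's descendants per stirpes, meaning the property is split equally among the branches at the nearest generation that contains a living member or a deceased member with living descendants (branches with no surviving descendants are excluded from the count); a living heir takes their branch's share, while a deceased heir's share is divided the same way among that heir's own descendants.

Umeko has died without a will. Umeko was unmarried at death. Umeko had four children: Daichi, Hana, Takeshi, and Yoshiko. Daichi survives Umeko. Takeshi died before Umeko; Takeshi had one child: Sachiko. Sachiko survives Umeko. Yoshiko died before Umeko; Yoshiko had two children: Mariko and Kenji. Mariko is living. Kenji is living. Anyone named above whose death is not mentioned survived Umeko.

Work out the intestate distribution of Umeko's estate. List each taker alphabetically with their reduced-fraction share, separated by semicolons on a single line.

Daichi 1/4; Hana 1/4; Kenji 1/8; Mariko 1/8; Sachiko 1/4

There is no surviving spouse, so the entire estate passes to Umeko's descendants per stirpes.
The estate is divided into 4 equal shares of 1/4 among Daichi, Hana, Takeshi, Yoshiko.
Daichi is living and takes 1/4.
Hana is living and takes 1/4.
Takeshi predeceased; the 1/4 allotted to Takeshi's branch passes to Takeshi's issue by representation.
Sachiko is the sole taker at this level and receives the full 1/4.
Yoshiko predeceased; the 1/4 allotted to Yoshiko's branch passes to Yoshiko's issue by representation.
The 1/4 is divided into 2 equal shares of 1/8 among Mariko, Kenji.
Mariko is living and takes 1/8.
Kenji is living and takes 1/8.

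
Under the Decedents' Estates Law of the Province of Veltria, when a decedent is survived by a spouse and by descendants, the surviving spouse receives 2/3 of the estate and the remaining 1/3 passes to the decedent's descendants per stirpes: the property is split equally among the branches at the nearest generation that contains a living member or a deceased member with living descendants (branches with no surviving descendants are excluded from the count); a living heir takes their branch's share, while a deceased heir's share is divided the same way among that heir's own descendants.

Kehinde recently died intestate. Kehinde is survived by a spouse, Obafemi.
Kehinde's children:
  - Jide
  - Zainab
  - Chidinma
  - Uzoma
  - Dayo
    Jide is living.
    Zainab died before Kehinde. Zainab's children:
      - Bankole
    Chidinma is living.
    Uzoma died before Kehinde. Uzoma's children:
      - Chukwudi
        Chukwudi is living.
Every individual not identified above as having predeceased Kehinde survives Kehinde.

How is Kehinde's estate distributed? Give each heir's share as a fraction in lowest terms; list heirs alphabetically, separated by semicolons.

Obafemi, as surviving spouse, takes 2/3.
The remaining 1/3 passes to Kehinde's descendants per stirpes.
The 1/3 is divided into 5 equal shares of 1/15 among Jide, Zainab, Chidinma, Uzoma, Dayo.
Jide is living and takes 1/15.
Zainab predeceased; the 1/15 allotted to Zainab's branch passes to Zainab's issue by representation.
Bankole is the sole taker at this level and receives the full 1/15.
Chidinma is living and takes 1/15.
Uzoma predeceased; the 1/15 allotted to Uzoma's branch passes to Uzoma's issue by representation.
Chukwudi is the sole taker at this level and receives the full 1/15.
Dayo is living and takes 1/15.

Bankole 1/15; Chidinma 1/15; Chukwudi 1/15; Dayo 1/15; Jide 1/15; Obafemi 2/3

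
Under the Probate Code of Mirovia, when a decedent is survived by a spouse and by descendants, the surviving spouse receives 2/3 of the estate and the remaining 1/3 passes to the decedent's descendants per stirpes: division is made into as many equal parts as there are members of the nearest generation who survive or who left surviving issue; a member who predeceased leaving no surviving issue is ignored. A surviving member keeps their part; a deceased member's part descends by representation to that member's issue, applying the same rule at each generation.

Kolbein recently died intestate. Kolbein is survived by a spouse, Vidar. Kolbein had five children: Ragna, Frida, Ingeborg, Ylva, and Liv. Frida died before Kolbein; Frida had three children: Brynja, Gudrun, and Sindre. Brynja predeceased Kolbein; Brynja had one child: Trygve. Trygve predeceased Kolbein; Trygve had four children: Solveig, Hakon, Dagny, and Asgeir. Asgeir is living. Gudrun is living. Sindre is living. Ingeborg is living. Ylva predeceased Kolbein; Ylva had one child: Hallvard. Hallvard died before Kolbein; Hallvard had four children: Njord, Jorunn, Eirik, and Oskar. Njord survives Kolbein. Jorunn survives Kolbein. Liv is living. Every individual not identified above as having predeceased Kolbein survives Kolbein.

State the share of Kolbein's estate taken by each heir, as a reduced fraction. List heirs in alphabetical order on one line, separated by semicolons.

Asgeir 1/180; Dagny 1/180; Eirik 1/60; Gudrun 1/45; Hakon 1/180; Ingeborg 1/15; Jorunn 1/60; Liv 1/15; Njord 1/60; Oskar 1/60; Ragna 1/15; Sindre 1/45; Solveig 1/180; Vidar 2/3

Vidar, as surviving spouse, takes 2/3.
The remaining 1/3 passes to Kolbein's descendants per stirpes.
The 1/3 is divided into 5 equal shares of 1/15 among Ragna, Frida, Ingeborg, Ylva, Liv.
Ragna is living and takes 1/15.
Frida predeceased; the 1/15 allotted to Frida's branch passes to Frida's issue by representation.
The 1/15 is divided into 3 equal shares of 1/45 among Brynja, Gudrun, Sindre.
Brynja predeceased; the 1/45 allotted to Brynja's branch passes to Brynja's issue by representation.
Trygve's line is the sole branch at this level, so the full 1/45 passes to Trygve's issue by representation.
The 1/45 is divided into 4 equal shares of 1/180 among Solveig, Hakon, Dagny, Asgeir.
Solveig is living and takes 1/180.
Hakon is living and takes 1/180.
Dagny is living and takes 1/180.
Asgeir is living and takes 1/180.
Gudrun is living and takes 1/45.
Sindre is living and takes 1/45.
Ingeborg is living and takes 1/15.
Ylva predeceased; the 1/15 allotted to Ylva's branch passes to Ylva's issue by representation.
Hallvard's line is the sole branch at this level, so the full 1/15 passes to Hallvard's issue by representation.
The 1/15 is divided into 4 equal shares of 1/60 among Njord, Jorunn, Eirik, Oskar.
Njord is living and takes 1/60.
Jorunn is living and takes 1/60.
Eirik is living and takes 1/60.
Oskar is living and takes 1/60.
Liv is living and takes 1/15.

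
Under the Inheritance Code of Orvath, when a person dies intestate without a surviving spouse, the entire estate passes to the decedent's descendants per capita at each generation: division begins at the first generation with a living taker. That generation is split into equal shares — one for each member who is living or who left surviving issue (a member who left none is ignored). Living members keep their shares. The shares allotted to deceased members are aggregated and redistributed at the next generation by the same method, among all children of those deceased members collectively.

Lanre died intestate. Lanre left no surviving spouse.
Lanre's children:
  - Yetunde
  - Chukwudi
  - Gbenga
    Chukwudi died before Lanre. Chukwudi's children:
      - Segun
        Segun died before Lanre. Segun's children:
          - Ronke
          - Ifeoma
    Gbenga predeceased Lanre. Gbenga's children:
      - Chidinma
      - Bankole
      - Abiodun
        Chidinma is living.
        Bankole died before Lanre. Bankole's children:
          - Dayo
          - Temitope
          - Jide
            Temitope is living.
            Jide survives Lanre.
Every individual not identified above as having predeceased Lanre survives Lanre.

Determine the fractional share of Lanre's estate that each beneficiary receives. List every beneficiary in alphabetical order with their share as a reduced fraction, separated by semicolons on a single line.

There is no surviving spouse, so the entire estate passes to Lanre's descendants per capita at each generation.
At generation 1 (Yetunde, Chukwudi, Gbenga) there are 3 shares of (1)/3 = 1/3 each.
Living: Yetunde — each takes 1/3.
Deceased: Chukwudi and Gbenga. Their combined 2/3 is pooled and carried to generation 2.
At generation 2 (Segun, Chidinma, Bankole, Abiodun) there are 4 shares of (2/3)/4 = 1/6 each.
Living: Chidinma and Abiodun — each takes 1/6.
Deceased: Segun and Bankole. Their combined 1/3 is pooled and carried to generation 3.
At generation 3 (Ronke, Ifeoma, Dayo, Temitope, Jide) there are 5 shares of (1/3)/5 = 1/15 each.
Living: Ronke, Ifeoma, Dayo, Temitope, and Jide — each takes 1/15.

Abiodun 1/6; Chidinma 1/6; Dayo 1/15; Ifeoma 1/15; Jide 1/15; Ronke 1/15; Temitope 1/15; Yetunde 1/3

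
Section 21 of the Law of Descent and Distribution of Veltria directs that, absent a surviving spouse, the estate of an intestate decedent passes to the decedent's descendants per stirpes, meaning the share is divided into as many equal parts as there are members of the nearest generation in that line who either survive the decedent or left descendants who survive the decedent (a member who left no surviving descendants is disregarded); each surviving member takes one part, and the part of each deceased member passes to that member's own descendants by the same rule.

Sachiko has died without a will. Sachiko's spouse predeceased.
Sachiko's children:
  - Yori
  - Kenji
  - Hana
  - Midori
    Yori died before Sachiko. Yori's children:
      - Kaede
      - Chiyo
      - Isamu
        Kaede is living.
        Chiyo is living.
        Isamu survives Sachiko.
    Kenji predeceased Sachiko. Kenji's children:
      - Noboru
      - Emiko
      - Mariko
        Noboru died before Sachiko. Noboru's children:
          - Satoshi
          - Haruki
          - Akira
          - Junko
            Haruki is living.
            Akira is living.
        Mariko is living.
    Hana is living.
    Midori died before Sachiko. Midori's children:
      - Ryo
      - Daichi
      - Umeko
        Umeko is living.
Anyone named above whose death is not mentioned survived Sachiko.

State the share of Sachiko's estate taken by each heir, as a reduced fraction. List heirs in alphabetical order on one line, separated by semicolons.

Akira 1/48; Chiyo 1/12; Daichi 1/12; Emiko 1/12; Hana 1/4; Haruki 1/48; Isamu 1/12; Junko 1/48; Kaede 1/12; Mariko 1/12; Ryo 1/12; Satoshi 1/48; Umeko 1/12

There is no surviving spouse, so the entire estate passes to Sachiko's descendants per stirpes.
The estate is divided into 4 equal shares of 1/4 among Yori, Kenji, Hana, Midori.
Yori predeceased; the 1/4 allotted to Yori's branch passes to Yori's issue by representation.
The 1/4 is divided into 3 equal shares of 1/12 among Kaede, Chiyo, Isamu.
Kaede is living and takes 1/12.
Chiyo is living and takes 1/12.
Isamu is living and takes 1/12.
Kenji predeceased; the 1/4 allotted to Kenji's branch passes to Kenji's issue by representation.
The 1/4 is divided into 3 equal shares of 1/12 among Noboru, Emiko, Mariko.
Noboru predeceased; the 1/12 allotted to Noboru's branch passes to Noboru's issue by representation.
The 1/12 is divided into 4 equal shares of 1/48 among Satoshi, Haruki, Akira, Junko.
Satoshi is living and takes 1/48.
Haruki is living and takes 1/48.
Akira is living and takes 1/48.
Junko is living and takes 1/48.
Emiko is living and takes 1/12.
Mariko is living and takes 1/12.
Hana is living and takes 1/4.
Midori predeceased; the 1/4 allotted to Midori's branch passes to Midori's issue by representation.
The 1/4 is divided into 3 equal shares of 1/12 among Ryo, Daichi, Umeko.
Ryo is living and takes 1/12.
Daichi is living and takes 1/12.
Umeko is living and takes 1/12.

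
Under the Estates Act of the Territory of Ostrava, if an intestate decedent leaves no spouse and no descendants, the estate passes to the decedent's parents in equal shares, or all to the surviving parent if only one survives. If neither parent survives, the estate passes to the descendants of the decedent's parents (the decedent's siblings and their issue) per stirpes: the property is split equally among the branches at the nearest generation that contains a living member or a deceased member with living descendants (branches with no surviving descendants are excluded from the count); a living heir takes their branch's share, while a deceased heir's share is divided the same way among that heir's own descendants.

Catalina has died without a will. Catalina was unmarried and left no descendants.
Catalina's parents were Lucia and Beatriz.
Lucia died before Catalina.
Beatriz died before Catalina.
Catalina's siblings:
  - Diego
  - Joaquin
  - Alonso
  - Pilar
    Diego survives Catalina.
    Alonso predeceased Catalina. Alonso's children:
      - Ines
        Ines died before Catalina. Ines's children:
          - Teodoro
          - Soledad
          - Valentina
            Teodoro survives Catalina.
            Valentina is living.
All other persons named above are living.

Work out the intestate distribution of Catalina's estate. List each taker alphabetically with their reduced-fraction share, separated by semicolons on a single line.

Diego 1/4; Joaquin 1/4; Pilar 1/4; Soledad 1/12; Teodoro 1/12; Valentina 1/12

Neither parent survives and there are no descendants, so the estate passes to Catalina's siblings and their issue per stirpes.
The estate is divided into 4 equal shares of 1/4 among Diego, Joaquin, Alonso, Pilar.
Diego is living and takes 1/4.
Joaquin is living and takes 1/4.
Alonso predeceased; the 1/4 allotted to Alonso's branch passes to Alonso's issue by representation.
Ines's line is the sole branch at this level, so the full 1/4 passes to Ines's issue by representation.
The 1/4 is divided into 3 equal shares of 1/12 among Teodoro, Soledad, Valentina.
Teodoro is living and takes 1/12.
Soledad is living and takes 1/12.
Valentina is living and takes 1/12.
Pilar is living and takes 1/4.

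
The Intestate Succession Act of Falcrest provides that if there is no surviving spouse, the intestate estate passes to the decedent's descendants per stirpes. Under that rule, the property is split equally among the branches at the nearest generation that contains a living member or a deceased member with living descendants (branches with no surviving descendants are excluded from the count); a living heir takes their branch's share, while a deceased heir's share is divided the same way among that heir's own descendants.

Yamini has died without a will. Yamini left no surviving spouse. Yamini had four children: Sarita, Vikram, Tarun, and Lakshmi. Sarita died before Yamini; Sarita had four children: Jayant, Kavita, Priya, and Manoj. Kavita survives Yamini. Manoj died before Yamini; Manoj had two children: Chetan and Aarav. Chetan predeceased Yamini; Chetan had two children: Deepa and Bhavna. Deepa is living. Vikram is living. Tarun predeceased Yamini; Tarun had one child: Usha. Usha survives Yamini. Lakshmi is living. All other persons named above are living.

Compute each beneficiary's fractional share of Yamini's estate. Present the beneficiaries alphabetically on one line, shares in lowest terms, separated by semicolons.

There is no surviving spouse, so the entire estate passes to Yamini's descendants per stirpes.
The estate is divided into 4 equal shares of 1/4 among Sarita, Vikram, Tarun, Lakshmi.
Sarita predeceased; the 1/4 allotted to Sarita's branch passes to Sarita's issue by representation.
The 1/4 is divided into 4 equal shares of 1/16 among Jayant, Kavita, Priya, Manoj.
Jayant is living and takes 1/16.
Kavita is living and takes 1/16.
Priya is living and takes 1/16.
Manoj predeceased; the 1/16 allotted to Manoj's branch passes to Manoj's issue by representation.
The 1/16 is divided into 2 equal shares of 1/32 among Chetan, Aarav.
Chetan predeceased; the 1/32 allotted to Chetan's branch passes to Chetan's issue by representation.
The 1/32 is divided into 2 equal shares of 1/64 among Deepa, Bhavna.
Deepa is living and takes 1/64.
Bhavna is living and takes 1/64.
Aarav is living and takes 1/32.
Vikram is living and takes 1/4.
Tarun predeceased; the 1/4 allotted to Tarun's branch passes to Tarun's issue by representation.
Usha is the sole taker at this level and receives the full 1/4.
Lakshmi is living and takes 1/4.

Aarav 1/32; Bhavna 1/64; Deepa 1/64; Jayant 1/16; Kavita 1/16; Lakshmi 1/4; Priya 1/16; Usha 1/4; Vikram 1/4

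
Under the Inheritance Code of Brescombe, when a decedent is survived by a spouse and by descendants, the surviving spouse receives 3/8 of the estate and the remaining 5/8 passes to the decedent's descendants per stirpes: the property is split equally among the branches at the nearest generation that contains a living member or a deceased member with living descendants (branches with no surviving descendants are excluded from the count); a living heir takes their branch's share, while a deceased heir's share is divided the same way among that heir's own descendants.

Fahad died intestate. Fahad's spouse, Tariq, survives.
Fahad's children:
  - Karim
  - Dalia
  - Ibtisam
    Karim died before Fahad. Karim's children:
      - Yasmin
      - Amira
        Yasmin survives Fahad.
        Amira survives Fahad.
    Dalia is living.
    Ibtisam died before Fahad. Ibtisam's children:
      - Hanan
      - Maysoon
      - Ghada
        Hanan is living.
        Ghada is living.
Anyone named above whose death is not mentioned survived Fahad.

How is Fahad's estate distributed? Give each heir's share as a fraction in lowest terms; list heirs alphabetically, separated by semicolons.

Amira 5/48; Dalia 5/24; Ghada 5/72; Hanan 5/72; Maysoon 5/72; Tariq 3/8; Yasmin 5/48

Tariq, as surviving spouse, takes 3/8.
The remaining 5/8 passes to Fahad's descendants per stirpes.
The 5/8 is divided into 3 equal shares of 5/24 among Karim, Dalia, Ibtisam.
Karim predeceased; the 5/24 allotted to Karim's branch passes to Karim's issue by representation.
The 5/24 is divided into 2 equal shares of 5/48 among Yasmin, Amira.
Yasmin is living and takes 5/48.
Amira is living and takes 5/48.
Dalia is living and takes 5/24.
Ibtisam predeceased; the 5/24 allotted to Ibtisam's branch passes to Ibtisam's issue by representation.
The 5/24 is divided into 3 equal shares of 5/72 among Hanan, Maysoon, Ghada.
Hanan is living and takes 5/72.
Maysoon is living and takes 5/72.
Ghada is living and takes 5/72.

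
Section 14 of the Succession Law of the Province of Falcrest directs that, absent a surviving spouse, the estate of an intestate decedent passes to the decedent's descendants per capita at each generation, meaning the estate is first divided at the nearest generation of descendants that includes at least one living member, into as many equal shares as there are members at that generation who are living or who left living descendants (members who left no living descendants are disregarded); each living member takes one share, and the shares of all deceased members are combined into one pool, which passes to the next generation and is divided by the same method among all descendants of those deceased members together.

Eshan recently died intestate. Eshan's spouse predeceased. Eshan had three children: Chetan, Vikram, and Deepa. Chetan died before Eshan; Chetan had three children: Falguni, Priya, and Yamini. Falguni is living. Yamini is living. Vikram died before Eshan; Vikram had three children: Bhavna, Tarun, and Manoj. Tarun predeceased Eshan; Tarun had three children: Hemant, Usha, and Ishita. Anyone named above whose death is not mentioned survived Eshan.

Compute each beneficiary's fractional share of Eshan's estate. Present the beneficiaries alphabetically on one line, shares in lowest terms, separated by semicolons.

There is no surviving spouse, so the entire estate passes to Eshan's descendants per capita at each generation.
At generation 1 (Chetan, Vikram, Deepa) there are 3 shares of (1)/3 = 1/3 each.
Living: Deepa — each takes 1/3.
Deceased: Chetan and Vikram. Their combined 2/3 is pooled and carried to generation 2.
At generation 2 (Falguni, Priya, Yamini, Bhavna, Tarun, Manoj) there are 6 shares of (2/3)/6 = 1/9 each.
Living: Falguni, Priya, Yamini, Bhavna, and Manoj — each takes 1/9.
Deceased: Tarun. That 1/9 share is carried to generation 3.
At generation 3 (Hemant, Usha, Ishita) there are 3 shares of (1/9)/3 = 1/27 each.
Living: Hemant, Usha, and Ishita — each takes 1/27.

Bhavna 1/9; Deepa 1/3; Falguni 1/9; Hemant 1/27; Ishita 1/27; Manoj 1/9; Priya 1/9; Usha 1/27; Yamini 1/9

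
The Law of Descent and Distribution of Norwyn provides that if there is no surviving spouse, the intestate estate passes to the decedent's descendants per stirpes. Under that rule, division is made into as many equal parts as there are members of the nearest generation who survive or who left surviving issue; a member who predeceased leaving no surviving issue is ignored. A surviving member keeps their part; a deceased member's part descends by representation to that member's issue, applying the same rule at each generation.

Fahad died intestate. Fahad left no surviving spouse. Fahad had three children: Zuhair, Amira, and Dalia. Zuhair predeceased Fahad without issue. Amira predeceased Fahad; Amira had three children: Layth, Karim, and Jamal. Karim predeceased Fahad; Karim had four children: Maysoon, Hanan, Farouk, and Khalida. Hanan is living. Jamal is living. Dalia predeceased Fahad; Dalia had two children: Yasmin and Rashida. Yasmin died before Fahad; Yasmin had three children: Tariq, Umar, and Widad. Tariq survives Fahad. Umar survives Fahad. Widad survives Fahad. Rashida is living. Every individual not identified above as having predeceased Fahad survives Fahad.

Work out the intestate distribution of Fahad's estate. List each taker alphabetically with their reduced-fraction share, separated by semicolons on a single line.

There is no surviving spouse, so the entire estate passes to Fahad's descendants per stirpes.
Zuhair left no surviving issue, so that branch lapses and is disregarded.
The estate is divided into 2 equal shares of 1/2 among Amira, Dalia.
Amira predeceased; the 1/2 allotted to Amira's branch passes to Amira's issue by representation.
The 1/2 is divided into 3 equal shares of 1/6 among Layth, Karim, Jamal.
Layth is living and takes 1/6.
Karim predeceased; the 1/6 allotted to Karim's branch passes to Karim's issue by representation.
The 1/6 is divided into 4 equal shares of 1/24 among Maysoon, Hanan, Farouk, Khalida.
Maysoon is living and takes 1/24.
Hanan is living and takes 1/24.
Farouk is living and takes 1/24.
Khalida is living and takes 1/24.
Jamal is living and takes 1/6.
Dalia predeceased; the 1/2 allotted to Dalia's branch passes to Dalia's issue by representation.
The 1/2 is divided into 2 equal shares of 1/4 among Yasmin, Rashida.
Yasmin predeceased; the 1/4 allotted to Yasmin's branch passes to Yasmin's issue by representation.
The 1/4 is divided into 3 equal shares of 1/12 among Tariq, Umar, Widad.
Tariq is living and takes 1/12.
Umar is living and takes 1/12.
Widad is living and takes 1/12.
Rashida is living and takes 1/4.

Farouk 1/24; Hanan 1/24; Jamal 1/6; Khalida 1/24; Layth 1/6; Maysoon 1/24; Rashida 1/4; Tariq 1/12; Umar 1/12; Widad 1/12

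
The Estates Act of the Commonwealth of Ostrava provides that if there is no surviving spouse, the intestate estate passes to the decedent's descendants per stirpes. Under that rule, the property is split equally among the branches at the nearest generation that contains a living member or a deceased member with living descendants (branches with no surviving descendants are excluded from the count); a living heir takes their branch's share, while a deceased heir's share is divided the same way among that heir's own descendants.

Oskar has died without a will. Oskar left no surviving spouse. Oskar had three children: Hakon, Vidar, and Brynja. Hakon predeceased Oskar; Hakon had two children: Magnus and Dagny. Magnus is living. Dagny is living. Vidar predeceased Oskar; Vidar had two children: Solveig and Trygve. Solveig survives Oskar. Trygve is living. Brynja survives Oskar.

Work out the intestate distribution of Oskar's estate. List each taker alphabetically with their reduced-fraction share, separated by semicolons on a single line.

There is no surviving spouse, so the entire estate passes to Oskar's descendants per stirpes.
The estate is divided into 3 equal shares of 1/3 among Hakon, Vidar, Brynja.
Hakon predeceased; the 1/3 allotted to Hakon's branch passes to Hakon's issue by representation.
The 1/3 is divided into 2 equal shares of 1/6 among Magnus, Dagny.
Magnus is living and takes 1/6.
Dagny is living and takes 1/6.
Vidar predeceased; the 1/3 allotted to Vidar's branch passes to Vidar's issue by representation.
The 1/3 is divided into 2 equal shares of 1/6 among Solveig, Trygve.
Solveig is living and takes 1/6.
Trygve is living and takes 1/6.
Brynja is living and takes 1/3.

Brynja 1/3; Dagny 1/6; Magnus 1/6; Solveig 1/6; Trygve 1/6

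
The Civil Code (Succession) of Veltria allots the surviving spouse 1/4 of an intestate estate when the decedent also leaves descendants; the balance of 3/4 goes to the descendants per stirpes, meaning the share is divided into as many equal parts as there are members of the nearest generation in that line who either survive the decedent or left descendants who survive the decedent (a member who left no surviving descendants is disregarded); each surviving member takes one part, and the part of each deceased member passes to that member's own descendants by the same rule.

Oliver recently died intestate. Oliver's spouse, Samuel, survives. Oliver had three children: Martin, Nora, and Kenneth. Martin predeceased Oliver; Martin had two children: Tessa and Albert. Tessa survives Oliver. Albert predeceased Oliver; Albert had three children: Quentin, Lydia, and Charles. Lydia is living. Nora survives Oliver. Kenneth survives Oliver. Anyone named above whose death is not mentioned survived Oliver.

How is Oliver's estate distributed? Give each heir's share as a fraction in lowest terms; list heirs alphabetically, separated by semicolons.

Samuel, as surviving spouse, takes 1/4.
The remaining 3/4 passes to Oliver's descendants per stirpes.
The 3/4 is divided into 3 equal shares of 1/4 among Martin, Nora, Kenneth.
Martin predeceased; the 1/4 allotted to Martin's branch passes to Martin's issue by representation.
The 1/4 is divided into 2 equal shares of 1/8 among Tessa, Albert.
Tessa is living and takes 1/8.
Albert predeceased; the 1/8 allotted to Albert's branch passes to Albert's issue by representation.
The 1/8 is divided into 3 equal shares of 1/24 among Quentin, Lydia, Charles.
Quentin is living and takes 1/24.
Lydia is living and takes 1/24.
Charles is living and takes 1/24.
Nora is living and takes 1/4.
Kenneth is living and takes 1/4.

Charles 1/24; Kenneth 1/4; Lydia 1/24; Nora 1/4; Quentin 1/24; Samuel 1/4; Tessa 1/8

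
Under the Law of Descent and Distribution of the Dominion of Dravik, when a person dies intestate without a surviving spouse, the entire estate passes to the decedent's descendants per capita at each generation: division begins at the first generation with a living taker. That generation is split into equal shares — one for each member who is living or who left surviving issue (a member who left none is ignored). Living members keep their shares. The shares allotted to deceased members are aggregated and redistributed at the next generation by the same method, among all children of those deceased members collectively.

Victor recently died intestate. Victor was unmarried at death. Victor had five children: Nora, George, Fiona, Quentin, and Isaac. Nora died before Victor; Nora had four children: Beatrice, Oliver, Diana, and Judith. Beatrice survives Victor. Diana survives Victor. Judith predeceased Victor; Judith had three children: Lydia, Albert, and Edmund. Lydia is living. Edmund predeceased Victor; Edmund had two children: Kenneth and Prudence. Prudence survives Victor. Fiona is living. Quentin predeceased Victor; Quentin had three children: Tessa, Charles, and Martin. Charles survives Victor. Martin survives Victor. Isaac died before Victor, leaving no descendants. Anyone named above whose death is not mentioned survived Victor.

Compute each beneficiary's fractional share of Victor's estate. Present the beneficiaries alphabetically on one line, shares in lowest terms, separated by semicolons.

There is no surviving spouse, so the entire estate passes to Victor's descendants per capita at each generation.
At generation 1 (Nora, George, Fiona, Quentin) there are 4 shares of (1)/4 = 1/4 each.
Living: George and Fiona — each takes 1/4.
Deceased: Nora and Quentin. Their combined 1/2 is pooled and carried to generation 2.
At generation 2 (Beatrice, Oliver, Diana, Judith, Tessa, Charles, Martin) there are 7 shares of (1/2)/7 = 1/14 each.
Living: Beatrice, Oliver, Diana, Tessa, Charles, and Martin — each takes 1/14.
Deceased: Judith. That 1/14 share is carried to generation 3.
At generation 3 (Lydia, Albert, Edmund) there are 3 shares of (1/14)/3 = 1/42 each.
Living: Lydia and Albert — each takes 1/42.
Deceased: Edmund. That 1/42 share is carried to generation 4.
At generation 4 (Kenneth, Prudence) there are 2 shares of (1/42)/2 = 1/84 each.
Living: Kenneth and Prudence — each takes 1/84.

Albert 1/42; Beatrice 1/14; Charles 1/14; Diana 1/14; Fiona 1/4; George 1/4; Kenneth 1/84; Lydia 1/42; Martin 1/14; Oliver 1/14; Prudence 1/84; Tessa 1/14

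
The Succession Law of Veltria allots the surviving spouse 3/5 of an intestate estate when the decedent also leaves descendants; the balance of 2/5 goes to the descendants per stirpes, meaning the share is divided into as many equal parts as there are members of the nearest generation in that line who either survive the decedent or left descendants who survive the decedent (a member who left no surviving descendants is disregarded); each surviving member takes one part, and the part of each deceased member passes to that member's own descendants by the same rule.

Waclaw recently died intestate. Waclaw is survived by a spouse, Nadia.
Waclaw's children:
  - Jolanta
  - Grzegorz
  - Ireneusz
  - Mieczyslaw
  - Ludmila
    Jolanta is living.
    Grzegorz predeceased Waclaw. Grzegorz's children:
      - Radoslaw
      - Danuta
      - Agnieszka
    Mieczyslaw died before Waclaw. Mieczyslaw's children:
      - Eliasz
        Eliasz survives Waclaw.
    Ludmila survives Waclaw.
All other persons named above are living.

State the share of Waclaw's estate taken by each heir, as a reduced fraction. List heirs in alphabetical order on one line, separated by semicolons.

Agnieszka 2/75; Danuta 2/75; Eliasz 2/25; Ireneusz 2/25; Jolanta 2/25; Ludmila 2/25; Nadia 3/5; Radoslaw 2/75

Nadia, as surviving spouse, takes 3/5.
The remaining 2/5 passes to Waclaw's descendants per stirpes.
The 2/5 is divided into 5 equal shares of 2/25 among Jolanta, Grzegorz, Ireneusz, Mieczyslaw, Ludmila.
Jolanta is living and takes 2/25.
Grzegorz predeceased; the 2/25 allotted to Grzegorz's branch passes to Grzegorz's issue by representation.
The 2/25 is divided into 3 equal shares of 2/75 among Radoslaw, Danuta, Agnieszka.
Radoslaw is living and takes 2/75.
Danuta is living and takes 2/75.
Agnieszka is living and takes 2/75.
Ireneusz is living and takes 2/25.
Mieczyslaw predeceased; the 2/25 allotted to Mieczyslaw's branch passes to Mieczyslaw's issue by representation.
Eliasz is the sole taker at this level and receives the full 2/25.
Ludmila is living and takes 2/25.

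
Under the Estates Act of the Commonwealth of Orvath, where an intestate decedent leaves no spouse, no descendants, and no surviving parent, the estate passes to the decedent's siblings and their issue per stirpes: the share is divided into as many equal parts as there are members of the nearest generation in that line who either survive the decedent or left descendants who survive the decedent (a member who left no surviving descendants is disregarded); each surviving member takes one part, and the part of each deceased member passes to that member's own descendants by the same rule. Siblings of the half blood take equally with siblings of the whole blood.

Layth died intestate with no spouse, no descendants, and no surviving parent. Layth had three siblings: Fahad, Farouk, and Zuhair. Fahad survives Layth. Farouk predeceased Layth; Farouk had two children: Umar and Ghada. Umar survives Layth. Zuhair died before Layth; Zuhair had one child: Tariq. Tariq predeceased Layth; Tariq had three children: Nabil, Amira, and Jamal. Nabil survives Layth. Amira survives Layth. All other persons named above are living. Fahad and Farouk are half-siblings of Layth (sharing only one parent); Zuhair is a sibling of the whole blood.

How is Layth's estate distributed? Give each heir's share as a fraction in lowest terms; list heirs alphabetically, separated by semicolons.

Amira 1/9; Fahad 1/3; Ghada 1/6; Jamal 1/9; Nabil 1/9; Umar 1/6

No spouse, descendants, or parent survives, so the estate passes to Layth's siblings per stirpes.
Half-blood and whole-blood siblings take equally under the stated rule.
The estate is divided into 3 equal shares of 1/3 among Fahad, Farouk, Zuhair.
Fahad is living and takes 1/3.
Farouk predeceased; the 1/3 allotted to Farouk's branch passes to Farouk's issue by representation.
The 1/3 is divided into 2 equal shares of 1/6 among Umar, Ghada.
Umar is living and takes 1/6.
Ghada is living and takes 1/6.
Zuhair predeceased; the 1/3 allotted to Zuhair's branch passes to Zuhair's issue by representation.
Tariq's line is the sole branch at this level, so the full 1/3 passes to Tariq's issue by representation.
The 1/3 is divided into 3 equal shares of 1/9 among Nabil, Amira, Jamal.
Nabil is living and takes 1/9.
Amira is living and takes 1/9.
Jamal is living and takes 1/9.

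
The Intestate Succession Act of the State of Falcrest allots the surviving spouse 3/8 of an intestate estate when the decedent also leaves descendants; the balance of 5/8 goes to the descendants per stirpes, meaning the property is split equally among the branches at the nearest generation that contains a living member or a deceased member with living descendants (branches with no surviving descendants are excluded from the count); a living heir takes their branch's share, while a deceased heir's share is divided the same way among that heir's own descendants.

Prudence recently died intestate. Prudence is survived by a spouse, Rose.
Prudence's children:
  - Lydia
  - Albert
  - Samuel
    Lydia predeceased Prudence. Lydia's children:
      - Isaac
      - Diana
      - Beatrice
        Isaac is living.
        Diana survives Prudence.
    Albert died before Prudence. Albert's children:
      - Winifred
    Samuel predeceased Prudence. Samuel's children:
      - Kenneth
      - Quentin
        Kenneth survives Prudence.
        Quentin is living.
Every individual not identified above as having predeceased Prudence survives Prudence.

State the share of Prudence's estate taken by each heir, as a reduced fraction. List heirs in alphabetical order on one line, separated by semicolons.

Rose, as surviving spouse, takes 3/8.
The remaining 5/8 passes to Prudence's descendants per stirpes.
The 5/8 is divided into 3 equal shares of 5/24 among Lydia, Albert, Samuel.
Lydia predeceased; the 5/24 allotted to Lydia's branch passes to Lydia's issue by representation.
The 5/24 is divided into 3 equal shares of 5/72 among Isaac, Diana, Beatrice.
Isaac is living and takes 5/72.
Diana is living and takes 5/72.
Beatrice is living and takes 5/72.
Albert predeceased; the 5/24 allotted to Albert's branch passes to Albert's issue by representation.
Winifred is the sole taker at this level and receives the full 5/24.
Samuel predeceased; the 5/24 allotted to Samuel's branch passes to Samuel's issue by representation.
The 5/24 is divided into 2 equal shares of 5/48 among Kenneth, Quentin.
Kenneth is living and takes 5/48.
Quentin is living and takes 5/48.

Beatrice 5/72; Diana 5/72; Isaac 5/72; Kenneth 5/48; Quentin 5/48; Rose 3/8; Winifred 5/24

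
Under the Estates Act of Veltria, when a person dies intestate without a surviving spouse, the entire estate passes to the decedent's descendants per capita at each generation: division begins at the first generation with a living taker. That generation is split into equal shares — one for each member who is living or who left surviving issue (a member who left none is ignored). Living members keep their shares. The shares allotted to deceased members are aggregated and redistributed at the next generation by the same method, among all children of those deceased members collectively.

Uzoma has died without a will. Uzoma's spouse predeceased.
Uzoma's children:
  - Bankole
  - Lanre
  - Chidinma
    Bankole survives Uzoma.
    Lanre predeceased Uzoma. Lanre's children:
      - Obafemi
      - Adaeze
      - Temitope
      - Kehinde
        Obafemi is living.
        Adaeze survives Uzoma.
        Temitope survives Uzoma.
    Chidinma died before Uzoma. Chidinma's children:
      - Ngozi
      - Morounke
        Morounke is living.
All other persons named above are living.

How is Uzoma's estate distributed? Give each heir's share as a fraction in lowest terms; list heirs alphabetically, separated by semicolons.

Adaeze 1/9; Bankole 1/3; Kehinde 1/9; Morounke 1/9; Ngozi 1/9; Obafemi 1/9; Temitope 1/9

There is no surviving spouse, so the entire estate passes to Uzoma's descendants per capita at each generation.
At generation 1 (Bankole, Lanre, Chidinma) there are 3 shares of (1)/3 = 1/3 each.
Living: Bankole — each takes 1/3.
Deceased: Lanre and Chidinma. Their combined 2/3 is pooled and carried to generation 2.
At generation 2 (Obafemi, Adaeze, Temitope, Kehinde, Ngozi, Morounke) there are 6 shares of (2/3)/6 = 1/9 each.
Living: Obafemi, Adaeze, Temitope, Kehinde, Ngozi, and Morounke — each takes 1/9.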